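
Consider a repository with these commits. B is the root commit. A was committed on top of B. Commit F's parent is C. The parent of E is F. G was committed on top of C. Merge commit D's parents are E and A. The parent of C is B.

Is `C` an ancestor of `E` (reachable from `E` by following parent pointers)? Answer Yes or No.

Ancestors of E (commits reachable by following parents): {B, C, E, F}.
C is in that set, so it is an ancestor of E.

Yes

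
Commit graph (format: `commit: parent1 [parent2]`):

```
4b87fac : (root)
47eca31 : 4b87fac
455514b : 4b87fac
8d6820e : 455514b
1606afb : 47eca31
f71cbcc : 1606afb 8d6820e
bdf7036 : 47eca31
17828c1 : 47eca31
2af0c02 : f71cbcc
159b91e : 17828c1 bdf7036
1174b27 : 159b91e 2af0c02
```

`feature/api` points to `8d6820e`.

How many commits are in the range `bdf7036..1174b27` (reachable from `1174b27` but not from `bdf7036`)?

Reachable from 1174b27: {1174b27, 159b91e, 1606afb, 17828c1, 2af0c02, 455514b, 47eca31, 4b87fac, 8d6820e, bdf7036, f71cbcc}.
Reachable from bdf7036: {47eca31, 4b87fac, bdf7036}.
In 1174b27's history but not bdf7036's: {1174b27, 159b91e, 1606afb, 17828c1, 2af0c02, 455514b, 8d6820e, f71cbcc} — 8 commits.

8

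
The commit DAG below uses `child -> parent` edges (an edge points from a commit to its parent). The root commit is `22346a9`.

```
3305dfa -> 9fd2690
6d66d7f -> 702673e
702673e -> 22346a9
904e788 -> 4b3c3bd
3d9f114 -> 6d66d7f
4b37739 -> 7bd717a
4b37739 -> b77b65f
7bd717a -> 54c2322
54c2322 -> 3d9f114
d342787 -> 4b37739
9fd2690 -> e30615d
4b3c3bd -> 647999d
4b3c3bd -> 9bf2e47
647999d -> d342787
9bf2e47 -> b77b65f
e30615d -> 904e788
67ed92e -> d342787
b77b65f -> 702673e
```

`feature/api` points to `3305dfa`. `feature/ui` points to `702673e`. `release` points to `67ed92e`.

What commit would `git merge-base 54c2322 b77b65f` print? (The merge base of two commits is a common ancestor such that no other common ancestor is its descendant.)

702673e

Ancestors of 54c2322: {22346a9, 3d9f114, 54c2322, 6d66d7f, 702673e}.
Ancestors of b77b65f: {22346a9, 702673e, b77b65f}.
Common ancestors: {22346a9, 702673e}.
Among these, 702673e is not an ancestor of any other common ancestor — it is the merge base.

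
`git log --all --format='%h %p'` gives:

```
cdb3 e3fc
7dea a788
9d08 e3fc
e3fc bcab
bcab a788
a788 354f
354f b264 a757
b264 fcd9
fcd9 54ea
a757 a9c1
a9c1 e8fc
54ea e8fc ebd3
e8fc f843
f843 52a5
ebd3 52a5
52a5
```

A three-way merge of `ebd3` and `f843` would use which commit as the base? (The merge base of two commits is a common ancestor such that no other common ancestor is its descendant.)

52a5

Ancestors of ebd3: {52a5, ebd3}.
Ancestors of f843: {52a5, f843}.
Common ancestors: {52a5}.
The only common ancestor is 52a5, so it is the merge base.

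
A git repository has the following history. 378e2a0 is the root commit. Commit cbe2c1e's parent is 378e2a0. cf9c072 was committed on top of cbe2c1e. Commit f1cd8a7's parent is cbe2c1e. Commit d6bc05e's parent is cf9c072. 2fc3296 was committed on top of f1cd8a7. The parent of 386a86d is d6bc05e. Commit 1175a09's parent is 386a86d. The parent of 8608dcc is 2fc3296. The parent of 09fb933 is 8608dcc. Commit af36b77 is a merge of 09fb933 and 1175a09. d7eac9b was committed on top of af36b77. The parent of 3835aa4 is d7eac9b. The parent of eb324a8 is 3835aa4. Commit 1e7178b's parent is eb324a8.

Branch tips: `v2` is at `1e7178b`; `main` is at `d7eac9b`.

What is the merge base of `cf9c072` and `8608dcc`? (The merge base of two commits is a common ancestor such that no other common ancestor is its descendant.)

cbe2c1e

Ancestors of cf9c072: {378e2a0, cbe2c1e, cf9c072}.
Ancestors of 8608dcc: {2fc3296, 378e2a0, 8608dcc, cbe2c1e, f1cd8a7}.
Common ancestors: {378e2a0, cbe2c1e}.
Among these, cbe2c1e is not an ancestor of any other common ancestor — it is the merge base.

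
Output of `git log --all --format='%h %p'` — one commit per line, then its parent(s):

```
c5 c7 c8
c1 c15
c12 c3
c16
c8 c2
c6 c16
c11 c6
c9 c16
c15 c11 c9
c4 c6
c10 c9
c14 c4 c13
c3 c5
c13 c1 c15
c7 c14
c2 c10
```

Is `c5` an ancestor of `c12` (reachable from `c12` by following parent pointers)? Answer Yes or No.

Yes

Ancestors of c12 (commits reachable by following parents): {c1, c10, c11, c12, c13, c14, c15, c16, c2, c3, c4, c5, c6, c7, c8, c9}.
c5 is in that set, so it is an ancestor of c12.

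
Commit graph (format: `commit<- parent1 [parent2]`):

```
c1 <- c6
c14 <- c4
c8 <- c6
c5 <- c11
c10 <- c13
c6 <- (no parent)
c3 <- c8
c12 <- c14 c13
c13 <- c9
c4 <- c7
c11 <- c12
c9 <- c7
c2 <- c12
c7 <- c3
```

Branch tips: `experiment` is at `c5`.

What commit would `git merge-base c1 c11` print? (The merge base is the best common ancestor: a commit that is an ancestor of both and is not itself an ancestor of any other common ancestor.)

Ancestors of c1: {c1, c6}.
Ancestors of c11: {c11, c12, c13, c14, c3, c4, c6, c7, c8, c9}.
Common ancestors: {c6}.
The only common ancestor is c6, so it is the merge base.

c6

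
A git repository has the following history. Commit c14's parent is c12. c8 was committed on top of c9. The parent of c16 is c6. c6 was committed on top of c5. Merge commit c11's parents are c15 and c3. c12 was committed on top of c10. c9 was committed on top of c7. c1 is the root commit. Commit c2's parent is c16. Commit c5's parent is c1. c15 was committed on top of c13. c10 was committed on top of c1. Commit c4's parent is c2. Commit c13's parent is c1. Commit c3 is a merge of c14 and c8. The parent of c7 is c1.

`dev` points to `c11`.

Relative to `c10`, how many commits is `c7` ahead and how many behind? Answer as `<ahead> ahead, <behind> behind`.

Reachable from c7: {c1, c7}.
Reachable from c10: {c1, c10}.
Only in c7's history (ahead): {c7} — 1.
Only in c10's history (behind): {c10} — 1.

1 ahead, 1 behind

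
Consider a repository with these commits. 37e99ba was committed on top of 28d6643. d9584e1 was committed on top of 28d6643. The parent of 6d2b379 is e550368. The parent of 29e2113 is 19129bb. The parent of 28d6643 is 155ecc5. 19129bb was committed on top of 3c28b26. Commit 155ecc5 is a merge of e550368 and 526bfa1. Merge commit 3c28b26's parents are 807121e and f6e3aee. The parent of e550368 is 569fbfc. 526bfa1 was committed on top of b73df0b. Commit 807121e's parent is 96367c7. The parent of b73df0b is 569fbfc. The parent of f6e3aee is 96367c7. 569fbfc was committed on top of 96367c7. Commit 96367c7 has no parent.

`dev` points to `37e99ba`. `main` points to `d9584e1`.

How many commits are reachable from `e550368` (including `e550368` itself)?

3

Walking parent pointers from e550368: reachable set = {569fbfc, 96367c7, e550368}.
That is 3 commits.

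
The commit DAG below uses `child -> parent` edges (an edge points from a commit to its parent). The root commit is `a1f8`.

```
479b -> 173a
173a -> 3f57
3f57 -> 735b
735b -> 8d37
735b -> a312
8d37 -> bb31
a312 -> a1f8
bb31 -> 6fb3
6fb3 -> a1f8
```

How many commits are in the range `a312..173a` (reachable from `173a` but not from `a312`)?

6

Reachable from 173a: {173a, 3f57, 6fb3, 735b, 8d37, a1f8, a312, bb31}.
Reachable from a312: {a1f8, a312}.
In 173a's history but not a312's: {173a, 3f57, 6fb3, 735b, 8d37, bb31} — 6 commits.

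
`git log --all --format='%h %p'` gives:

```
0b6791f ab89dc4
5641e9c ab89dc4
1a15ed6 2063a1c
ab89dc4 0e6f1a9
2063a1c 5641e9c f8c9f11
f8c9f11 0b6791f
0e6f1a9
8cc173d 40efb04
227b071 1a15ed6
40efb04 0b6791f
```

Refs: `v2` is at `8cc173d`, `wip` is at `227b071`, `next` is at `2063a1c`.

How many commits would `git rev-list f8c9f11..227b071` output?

4

Reachable from 227b071: {0b6791f, 0e6f1a9, 1a15ed6, 2063a1c, 227b071, 5641e9c, ab89dc4, f8c9f11}.
Reachable from f8c9f11: {0b6791f, 0e6f1a9, ab89dc4, f8c9f11}.
In 227b071's history but not f8c9f11's: {1a15ed6, 2063a1c, 227b071, 5641e9c} — 4 commits.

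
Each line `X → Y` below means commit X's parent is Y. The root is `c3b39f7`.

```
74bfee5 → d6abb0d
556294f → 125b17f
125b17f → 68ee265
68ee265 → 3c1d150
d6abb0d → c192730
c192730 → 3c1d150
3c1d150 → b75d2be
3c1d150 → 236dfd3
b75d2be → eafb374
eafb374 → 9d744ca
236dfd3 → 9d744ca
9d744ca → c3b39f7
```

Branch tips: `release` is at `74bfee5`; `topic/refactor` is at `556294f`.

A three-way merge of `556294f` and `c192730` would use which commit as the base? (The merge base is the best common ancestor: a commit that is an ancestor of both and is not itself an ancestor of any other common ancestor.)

Ancestors of 556294f: {125b17f, 236dfd3, 3c1d150, 556294f, 68ee265, 9d744ca, b75d2be, c3b39f7, eafb374}.
Ancestors of c192730: {236dfd3, 3c1d150, 9d744ca, b75d2be, c192730, c3b39f7, eafb374}.
Common ancestors: {236dfd3, 3c1d150, 9d744ca, b75d2be, c3b39f7, eafb374}.
Among these, 3c1d150 is not an ancestor of any other common ancestor — it is the merge base.

3c1d150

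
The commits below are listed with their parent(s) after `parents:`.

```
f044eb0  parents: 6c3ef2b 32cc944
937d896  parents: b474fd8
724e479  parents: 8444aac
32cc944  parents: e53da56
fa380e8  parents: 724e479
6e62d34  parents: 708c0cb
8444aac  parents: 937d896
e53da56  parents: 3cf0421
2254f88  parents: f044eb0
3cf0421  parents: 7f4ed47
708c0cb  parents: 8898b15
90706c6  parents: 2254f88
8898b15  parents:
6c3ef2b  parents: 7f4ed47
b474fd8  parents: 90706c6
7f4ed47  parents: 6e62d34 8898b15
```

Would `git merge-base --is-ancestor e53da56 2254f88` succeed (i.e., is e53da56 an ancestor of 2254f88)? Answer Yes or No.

Yes

Ancestors of 2254f88 (commits reachable by following parents): {2254f88, 32cc944, 3cf0421, 6c3ef2b, 6e62d34, 708c0cb, 7f4ed47, 8898b15, e53da56, f044eb0}.
e53da56 is in that set, so it is an ancestor of 2254f88.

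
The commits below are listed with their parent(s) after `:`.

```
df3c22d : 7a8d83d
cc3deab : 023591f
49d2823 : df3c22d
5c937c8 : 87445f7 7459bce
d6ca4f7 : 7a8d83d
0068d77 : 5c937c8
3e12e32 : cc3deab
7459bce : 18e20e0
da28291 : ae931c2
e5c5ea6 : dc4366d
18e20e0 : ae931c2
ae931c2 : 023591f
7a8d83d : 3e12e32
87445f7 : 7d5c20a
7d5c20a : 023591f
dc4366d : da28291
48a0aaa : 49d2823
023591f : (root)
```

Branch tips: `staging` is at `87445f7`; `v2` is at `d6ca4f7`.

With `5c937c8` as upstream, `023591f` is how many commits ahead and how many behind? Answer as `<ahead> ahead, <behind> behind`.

0 ahead, 6 behind

Reachable from 023591f: {023591f}.
Reachable from 5c937c8: {023591f, 18e20e0, 5c937c8, 7459bce, 7d5c20a, 87445f7, ae931c2}.
Only in 023591f's history (ahead): {} — 0.
Only in 5c937c8's history (behind): {18e20e0, 5c937c8, 7459bce, 7d5c20a, 87445f7, ae931c2} — 6.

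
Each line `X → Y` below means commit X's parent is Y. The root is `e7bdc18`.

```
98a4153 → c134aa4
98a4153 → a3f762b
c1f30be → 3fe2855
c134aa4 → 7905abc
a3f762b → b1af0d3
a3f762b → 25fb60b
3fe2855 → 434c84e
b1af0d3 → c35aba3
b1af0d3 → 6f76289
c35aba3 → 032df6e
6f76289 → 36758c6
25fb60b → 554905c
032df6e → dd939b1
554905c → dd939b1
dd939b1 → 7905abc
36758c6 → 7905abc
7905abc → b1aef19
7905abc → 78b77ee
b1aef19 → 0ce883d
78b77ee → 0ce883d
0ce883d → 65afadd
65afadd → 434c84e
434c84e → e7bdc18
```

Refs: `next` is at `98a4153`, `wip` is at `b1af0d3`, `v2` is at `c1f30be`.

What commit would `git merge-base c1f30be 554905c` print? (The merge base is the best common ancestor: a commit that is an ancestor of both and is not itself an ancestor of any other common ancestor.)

434c84e

Ancestors of c1f30be: {3fe2855, 434c84e, c1f30be, e7bdc18}.
Ancestors of 554905c: {0ce883d, 434c84e, 554905c, 65afadd, 78b77ee, 7905abc, b1aef19, dd939b1, e7bdc18}.
Common ancestors: {434c84e, e7bdc18}.
Among these, 434c84e is not an ancestor of any other common ancestor — it is the merge base.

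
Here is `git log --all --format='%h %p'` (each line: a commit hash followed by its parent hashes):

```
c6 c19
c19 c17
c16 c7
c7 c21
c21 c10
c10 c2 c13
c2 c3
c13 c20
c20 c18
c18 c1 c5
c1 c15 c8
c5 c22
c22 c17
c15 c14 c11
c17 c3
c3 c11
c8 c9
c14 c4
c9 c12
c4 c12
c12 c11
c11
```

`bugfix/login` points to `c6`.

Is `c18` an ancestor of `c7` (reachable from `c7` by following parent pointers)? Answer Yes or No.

Ancestors of c7 (commits reachable by following parents): {c1, c10, c11, c12, c13, c14, c15, c17, c18, c2, c20, c21, c22, c3, c4, c5, c7, c8, c9}.
c18 is in that set, so it is an ancestor of c7.

Yes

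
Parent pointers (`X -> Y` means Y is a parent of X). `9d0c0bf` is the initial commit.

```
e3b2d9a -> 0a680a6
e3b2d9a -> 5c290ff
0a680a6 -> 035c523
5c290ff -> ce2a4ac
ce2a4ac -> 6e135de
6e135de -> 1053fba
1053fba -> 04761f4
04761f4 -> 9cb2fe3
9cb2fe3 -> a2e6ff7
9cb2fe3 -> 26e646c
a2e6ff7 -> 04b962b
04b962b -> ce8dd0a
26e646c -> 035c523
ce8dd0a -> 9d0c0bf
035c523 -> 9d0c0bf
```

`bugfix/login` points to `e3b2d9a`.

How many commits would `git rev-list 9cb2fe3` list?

7

Walking parent pointers from 9cb2fe3: reachable set = {035c523, 04b962b, 26e646c, 9cb2fe3, 9d0c0bf, a2e6ff7, ce8dd0a}.
That is 7 commits.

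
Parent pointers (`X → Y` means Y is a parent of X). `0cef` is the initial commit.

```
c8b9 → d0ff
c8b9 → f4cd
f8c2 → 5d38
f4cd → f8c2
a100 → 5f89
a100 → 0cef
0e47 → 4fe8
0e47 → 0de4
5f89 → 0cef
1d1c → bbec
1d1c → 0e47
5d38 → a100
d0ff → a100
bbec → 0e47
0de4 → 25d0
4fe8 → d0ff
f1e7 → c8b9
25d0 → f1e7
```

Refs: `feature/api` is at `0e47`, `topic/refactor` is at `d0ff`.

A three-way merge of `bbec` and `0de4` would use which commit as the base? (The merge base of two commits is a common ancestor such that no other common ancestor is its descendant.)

0de4

Ancestors of bbec: {0cef, 0de4, 0e47, 25d0, 4fe8, 5d38, 5f89, a100, bbec, c8b9, d0ff, f1e7, f4cd, f8c2}.
Ancestors of 0de4: {0cef, 0de4, 25d0, 5d38, 5f89, a100, c8b9, d0ff, f1e7, f4cd, f8c2}.
Common ancestors: {0cef, 0de4, 25d0, 5d38, 5f89, a100, c8b9, d0ff, f1e7, f4cd, f8c2}.
Among these, 0de4 is not an ancestor of any other common ancestor — it is the merge base.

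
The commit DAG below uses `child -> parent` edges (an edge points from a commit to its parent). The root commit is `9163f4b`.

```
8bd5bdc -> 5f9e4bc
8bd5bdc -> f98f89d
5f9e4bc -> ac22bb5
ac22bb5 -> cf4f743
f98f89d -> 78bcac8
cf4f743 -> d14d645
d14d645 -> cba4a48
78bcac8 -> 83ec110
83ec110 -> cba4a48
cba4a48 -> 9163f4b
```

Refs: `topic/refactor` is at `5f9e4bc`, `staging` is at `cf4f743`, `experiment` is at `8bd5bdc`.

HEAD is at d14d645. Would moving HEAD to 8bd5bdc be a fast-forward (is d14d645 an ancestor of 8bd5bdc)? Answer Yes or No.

A fast-forward from d14d645 to 8bd5bdc is possible iff d14d645 is an ancestor of 8bd5bdc.
Ancestors of 8bd5bdc: {5f9e4bc, 78bcac8, 83ec110, 8bd5bdc, 9163f4b, ac22bb5, cba4a48, cf4f743, d14d645, f98f89d}.
d14d645 is among them, so fast-forward is possible.

Yes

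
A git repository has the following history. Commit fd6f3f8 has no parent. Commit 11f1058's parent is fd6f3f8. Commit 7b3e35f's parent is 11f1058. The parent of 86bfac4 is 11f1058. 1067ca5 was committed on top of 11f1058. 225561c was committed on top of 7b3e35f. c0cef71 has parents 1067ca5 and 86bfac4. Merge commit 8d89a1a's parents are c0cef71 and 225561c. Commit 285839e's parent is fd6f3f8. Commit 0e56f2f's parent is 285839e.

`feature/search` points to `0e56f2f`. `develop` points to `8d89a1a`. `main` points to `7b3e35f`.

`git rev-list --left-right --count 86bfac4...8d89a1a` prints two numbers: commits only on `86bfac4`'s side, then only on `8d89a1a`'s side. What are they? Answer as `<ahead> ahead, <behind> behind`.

Reachable from 86bfac4: {11f1058, 86bfac4, fd6f3f8}.
Reachable from 8d89a1a: {1067ca5, 11f1058, 225561c, 7b3e35f, 86bfac4, 8d89a1a, c0cef71, fd6f3f8}.
Only in 86bfac4's history (ahead): {} — 0.
Only in 8d89a1a's history (behind): {1067ca5, 225561c, 7b3e35f, 8d89a1a, c0cef71} — 5.

0 ahead, 5 behind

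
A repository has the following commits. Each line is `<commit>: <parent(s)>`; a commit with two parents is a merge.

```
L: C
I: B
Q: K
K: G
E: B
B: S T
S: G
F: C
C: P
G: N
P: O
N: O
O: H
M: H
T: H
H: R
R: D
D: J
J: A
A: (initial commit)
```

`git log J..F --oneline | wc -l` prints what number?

7

Reachable from F: {A, C, D, F, H, J, O, P, R}.
Reachable from J: {A, J}.
In F's history but not J's: {C, D, F, H, O, P, R} — 7 commits.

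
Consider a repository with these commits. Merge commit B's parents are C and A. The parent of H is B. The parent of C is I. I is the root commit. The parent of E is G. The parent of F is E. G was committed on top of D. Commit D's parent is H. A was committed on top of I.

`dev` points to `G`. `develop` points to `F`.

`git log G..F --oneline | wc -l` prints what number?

Reachable from F: {A, B, C, D, E, F, G, H, I}.
Reachable from G: {A, B, C, D, G, H, I}.
In F's history but not G's: {E, F} — 2 commits.

2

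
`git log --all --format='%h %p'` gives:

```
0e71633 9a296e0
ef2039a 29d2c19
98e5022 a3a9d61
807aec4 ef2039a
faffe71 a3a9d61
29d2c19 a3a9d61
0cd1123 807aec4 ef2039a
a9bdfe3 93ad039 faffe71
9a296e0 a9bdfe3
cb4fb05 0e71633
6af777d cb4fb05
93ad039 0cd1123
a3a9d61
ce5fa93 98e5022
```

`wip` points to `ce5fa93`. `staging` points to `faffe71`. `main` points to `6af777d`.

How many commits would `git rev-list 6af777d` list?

12

Walking parent pointers from 6af777d: reachable set = {0cd1123, 0e71633, 29d2c19, 6af777d, 807aec4, 93ad039, 9a296e0, a3a9d61, a9bdfe3, cb4fb05, ef2039a, faffe71}.
That is 12 commits.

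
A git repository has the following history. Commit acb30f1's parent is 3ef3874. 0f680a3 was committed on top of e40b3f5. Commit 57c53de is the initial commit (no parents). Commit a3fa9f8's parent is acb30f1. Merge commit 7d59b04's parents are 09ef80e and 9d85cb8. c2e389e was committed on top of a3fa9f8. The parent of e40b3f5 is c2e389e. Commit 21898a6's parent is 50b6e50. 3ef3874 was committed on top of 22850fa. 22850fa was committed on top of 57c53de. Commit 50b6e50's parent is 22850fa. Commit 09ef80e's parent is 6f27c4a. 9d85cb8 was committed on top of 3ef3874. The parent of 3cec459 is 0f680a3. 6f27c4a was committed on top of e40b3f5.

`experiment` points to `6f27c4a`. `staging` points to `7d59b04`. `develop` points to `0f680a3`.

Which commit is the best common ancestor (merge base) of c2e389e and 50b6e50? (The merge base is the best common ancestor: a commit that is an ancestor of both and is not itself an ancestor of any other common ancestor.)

Ancestors of c2e389e: {22850fa, 3ef3874, 57c53de, a3fa9f8, acb30f1, c2e389e}.
Ancestors of 50b6e50: {22850fa, 50b6e50, 57c53de}.
Common ancestors: {22850fa, 57c53de}.
Among these, 22850fa is not an ancestor of any other common ancestor — it is the merge base.

22850fa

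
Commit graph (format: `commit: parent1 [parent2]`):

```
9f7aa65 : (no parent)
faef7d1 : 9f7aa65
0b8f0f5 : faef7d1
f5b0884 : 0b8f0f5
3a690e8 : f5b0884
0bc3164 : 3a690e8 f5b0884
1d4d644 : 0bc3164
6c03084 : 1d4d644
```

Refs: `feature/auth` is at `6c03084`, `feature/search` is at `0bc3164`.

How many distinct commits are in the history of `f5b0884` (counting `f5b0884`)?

Walking parent pointers from f5b0884: reachable set = {0b8f0f5, 9f7aa65, f5b0884, faef7d1}.
That is 4 commits.

4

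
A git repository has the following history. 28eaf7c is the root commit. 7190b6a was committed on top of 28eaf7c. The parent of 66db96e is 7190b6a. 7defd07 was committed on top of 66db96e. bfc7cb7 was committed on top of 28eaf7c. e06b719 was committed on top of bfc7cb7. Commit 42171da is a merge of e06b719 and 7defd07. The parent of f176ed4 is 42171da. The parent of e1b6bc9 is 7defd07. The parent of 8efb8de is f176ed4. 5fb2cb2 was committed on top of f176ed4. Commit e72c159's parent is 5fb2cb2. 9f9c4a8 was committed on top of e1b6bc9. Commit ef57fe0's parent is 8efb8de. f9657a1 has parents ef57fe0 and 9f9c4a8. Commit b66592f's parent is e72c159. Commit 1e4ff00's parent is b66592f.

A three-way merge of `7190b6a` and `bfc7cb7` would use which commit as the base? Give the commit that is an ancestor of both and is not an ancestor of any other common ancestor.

Ancestors of 7190b6a: {28eaf7c, 7190b6a}.
Ancestors of bfc7cb7: {28eaf7c, bfc7cb7}.
Common ancestors: {28eaf7c}.
The only common ancestor is 28eaf7c, so it is the merge base.

28eaf7c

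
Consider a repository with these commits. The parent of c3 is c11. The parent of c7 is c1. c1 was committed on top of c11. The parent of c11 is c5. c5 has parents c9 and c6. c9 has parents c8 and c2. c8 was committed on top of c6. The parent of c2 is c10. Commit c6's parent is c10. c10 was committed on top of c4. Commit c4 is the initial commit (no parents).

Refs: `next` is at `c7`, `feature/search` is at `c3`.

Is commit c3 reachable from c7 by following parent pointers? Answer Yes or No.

No

Ancestors of c7: {c1, c10, c11, c2, c4, c5, c6, c7, c8, c9}.
c3 is not in that set, so it is not an ancestor of c7.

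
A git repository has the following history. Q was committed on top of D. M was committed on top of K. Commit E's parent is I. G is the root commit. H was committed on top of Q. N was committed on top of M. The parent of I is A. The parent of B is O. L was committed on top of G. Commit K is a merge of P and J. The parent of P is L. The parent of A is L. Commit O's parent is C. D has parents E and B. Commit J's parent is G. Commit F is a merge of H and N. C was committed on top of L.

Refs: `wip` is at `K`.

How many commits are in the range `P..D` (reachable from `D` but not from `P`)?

7

Reachable from D: {A, B, C, D, E, G, I, L, O}.
Reachable from P: {G, L, P}.
In D's history but not P's: {A, B, C, D, E, I, O} — 7 commits.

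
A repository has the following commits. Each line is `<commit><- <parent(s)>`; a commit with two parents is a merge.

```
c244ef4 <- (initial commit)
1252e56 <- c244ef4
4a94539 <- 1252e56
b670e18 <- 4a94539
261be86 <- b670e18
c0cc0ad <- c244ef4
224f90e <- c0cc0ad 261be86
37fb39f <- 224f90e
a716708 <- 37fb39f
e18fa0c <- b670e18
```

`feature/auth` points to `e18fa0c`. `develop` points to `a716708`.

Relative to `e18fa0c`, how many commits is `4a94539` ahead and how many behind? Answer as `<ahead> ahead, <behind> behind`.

Reachable from 4a94539: {1252e56, 4a94539, c244ef4}.
Reachable from e18fa0c: {1252e56, 4a94539, b670e18, c244ef4, e18fa0c}.
Only in 4a94539's history (ahead): {} — 0.
Only in e18fa0c's history (behind): {b670e18, e18fa0c} — 2.

0 ahead, 2 behind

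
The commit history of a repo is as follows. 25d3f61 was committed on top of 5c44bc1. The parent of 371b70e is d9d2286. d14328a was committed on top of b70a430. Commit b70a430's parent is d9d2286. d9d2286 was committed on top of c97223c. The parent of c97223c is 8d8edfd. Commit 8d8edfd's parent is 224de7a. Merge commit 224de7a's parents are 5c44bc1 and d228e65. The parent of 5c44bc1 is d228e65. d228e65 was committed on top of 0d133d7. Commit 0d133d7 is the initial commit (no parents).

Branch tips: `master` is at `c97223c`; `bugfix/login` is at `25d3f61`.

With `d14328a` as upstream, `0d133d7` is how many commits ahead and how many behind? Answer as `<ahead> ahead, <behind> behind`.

0 ahead, 8 behind

Reachable from 0d133d7: {0d133d7}.
Reachable from d14328a: {0d133d7, 224de7a, 5c44bc1, 8d8edfd, b70a430, c97223c, d14328a, d228e65, d9d2286}.
Only in 0d133d7's history (ahead): {} — 0.
Only in d14328a's history (behind): {224de7a, 5c44bc1, 8d8edfd, b70a430, c97223c, d14328a, d228e65, d9d2286} — 8.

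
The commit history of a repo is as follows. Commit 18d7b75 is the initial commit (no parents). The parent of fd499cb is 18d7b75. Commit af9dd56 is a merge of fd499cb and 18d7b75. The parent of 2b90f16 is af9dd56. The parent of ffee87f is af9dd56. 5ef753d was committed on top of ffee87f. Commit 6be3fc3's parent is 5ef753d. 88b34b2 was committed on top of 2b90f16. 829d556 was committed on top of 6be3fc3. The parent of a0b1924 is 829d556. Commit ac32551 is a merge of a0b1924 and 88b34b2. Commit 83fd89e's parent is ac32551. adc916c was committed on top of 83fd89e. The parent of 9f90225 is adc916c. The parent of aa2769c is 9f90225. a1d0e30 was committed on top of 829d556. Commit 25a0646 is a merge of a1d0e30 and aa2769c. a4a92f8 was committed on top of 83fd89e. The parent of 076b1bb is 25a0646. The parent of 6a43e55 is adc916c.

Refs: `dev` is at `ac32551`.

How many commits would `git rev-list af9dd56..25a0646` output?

Reachable from 25a0646: {18d7b75, 25a0646, 2b90f16, 5ef753d, 6be3fc3, 829d556, 83fd89e, 88b34b2, 9f90225, a0b1924, a1d0e30, aa2769c, ac32551, adc916c, af9dd56, fd499cb, ffee87f}.
Reachable from af9dd56: {18d7b75, af9dd56, fd499cb}.
In 25a0646's history but not af9dd56's: {25a0646, 2b90f16, 5ef753d, 6be3fc3, 829d556, 83fd89e, 88b34b2, 9f90225, a0b1924, a1d0e30, aa2769c, ac32551, adc916c, ffee87f} — 14 commits.

14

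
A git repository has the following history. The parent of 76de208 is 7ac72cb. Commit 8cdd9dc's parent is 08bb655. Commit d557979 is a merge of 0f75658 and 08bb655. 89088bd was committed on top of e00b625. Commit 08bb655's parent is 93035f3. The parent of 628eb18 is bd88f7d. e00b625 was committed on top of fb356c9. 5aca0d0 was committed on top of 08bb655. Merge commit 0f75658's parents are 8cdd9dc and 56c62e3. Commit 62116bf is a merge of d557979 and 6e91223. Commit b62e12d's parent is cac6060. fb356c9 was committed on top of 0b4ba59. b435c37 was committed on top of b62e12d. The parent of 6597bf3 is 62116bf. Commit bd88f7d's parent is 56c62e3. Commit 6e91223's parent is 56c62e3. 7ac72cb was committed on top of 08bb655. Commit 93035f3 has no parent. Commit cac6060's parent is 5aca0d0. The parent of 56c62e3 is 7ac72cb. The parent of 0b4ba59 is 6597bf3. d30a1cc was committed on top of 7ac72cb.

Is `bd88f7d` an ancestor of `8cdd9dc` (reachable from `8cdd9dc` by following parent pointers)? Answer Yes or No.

Ancestors of 8cdd9dc: {08bb655, 8cdd9dc, 93035f3}.
bd88f7d is not in that set, so it is not an ancestor of 8cdd9dc.

No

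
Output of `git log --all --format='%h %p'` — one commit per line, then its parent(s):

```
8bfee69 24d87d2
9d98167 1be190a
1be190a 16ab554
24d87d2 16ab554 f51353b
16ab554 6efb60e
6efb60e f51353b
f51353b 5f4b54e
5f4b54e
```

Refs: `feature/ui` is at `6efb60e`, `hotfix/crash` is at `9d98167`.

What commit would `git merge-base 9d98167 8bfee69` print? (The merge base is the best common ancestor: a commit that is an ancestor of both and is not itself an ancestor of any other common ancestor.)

16ab554

Ancestors of 9d98167: {16ab554, 1be190a, 5f4b54e, 6efb60e, 9d98167, f51353b}.
Ancestors of 8bfee69: {16ab554, 24d87d2, 5f4b54e, 6efb60e, 8bfee69, f51353b}.
Common ancestors: {16ab554, 5f4b54e, 6efb60e, f51353b}.
Among these, 16ab554 is not an ancestor of any other common ancestor — it is the merge base.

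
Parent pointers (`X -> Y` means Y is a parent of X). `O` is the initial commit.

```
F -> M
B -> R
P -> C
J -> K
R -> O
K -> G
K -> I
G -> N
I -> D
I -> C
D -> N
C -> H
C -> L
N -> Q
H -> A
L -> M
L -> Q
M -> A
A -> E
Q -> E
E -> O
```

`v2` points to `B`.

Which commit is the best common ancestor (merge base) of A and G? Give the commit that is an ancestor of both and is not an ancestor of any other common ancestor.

E

Ancestors of A: {A, E, O}.
Ancestors of G: {E, G, N, O, Q}.
Common ancestors: {E, O}.
Among these, E is not an ancestor of any other common ancestor — it is the merge base.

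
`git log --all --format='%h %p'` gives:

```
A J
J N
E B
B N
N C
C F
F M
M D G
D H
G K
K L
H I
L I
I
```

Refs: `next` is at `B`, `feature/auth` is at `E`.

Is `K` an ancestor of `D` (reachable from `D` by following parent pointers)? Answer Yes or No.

No

Ancestors of D: {D, H, I}.
K is not in that set, so it is not an ancestor of D.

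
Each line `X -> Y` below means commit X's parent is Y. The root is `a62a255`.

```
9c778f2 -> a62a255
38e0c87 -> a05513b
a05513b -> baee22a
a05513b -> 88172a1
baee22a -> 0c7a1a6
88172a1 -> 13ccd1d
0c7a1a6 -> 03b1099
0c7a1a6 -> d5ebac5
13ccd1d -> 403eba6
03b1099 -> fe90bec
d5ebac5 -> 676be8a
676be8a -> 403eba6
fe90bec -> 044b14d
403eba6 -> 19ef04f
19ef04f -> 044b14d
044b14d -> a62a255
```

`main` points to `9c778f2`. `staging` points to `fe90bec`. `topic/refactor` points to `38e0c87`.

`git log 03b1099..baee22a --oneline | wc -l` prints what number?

6

Reachable from baee22a: {03b1099, 044b14d, 0c7a1a6, 19ef04f, 403eba6, 676be8a, a62a255, baee22a, d5ebac5, fe90bec}.
Reachable from 03b1099: {03b1099, 044b14d, a62a255, fe90bec}.
In baee22a's history but not 03b1099's: {0c7a1a6, 19ef04f, 403eba6, 676be8a, baee22a, d5ebac5} — 6 commits.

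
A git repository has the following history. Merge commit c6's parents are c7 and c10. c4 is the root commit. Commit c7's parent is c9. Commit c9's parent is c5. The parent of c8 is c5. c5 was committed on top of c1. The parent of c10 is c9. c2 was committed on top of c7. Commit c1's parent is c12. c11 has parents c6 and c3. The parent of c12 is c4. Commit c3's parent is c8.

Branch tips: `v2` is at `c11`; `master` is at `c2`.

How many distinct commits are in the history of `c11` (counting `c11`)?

Walking parent pointers from c11: reachable set = {c1, c10, c11, c12, c3, c4, c5, c6, c7, c8, c9}.
That is 11 commits.

11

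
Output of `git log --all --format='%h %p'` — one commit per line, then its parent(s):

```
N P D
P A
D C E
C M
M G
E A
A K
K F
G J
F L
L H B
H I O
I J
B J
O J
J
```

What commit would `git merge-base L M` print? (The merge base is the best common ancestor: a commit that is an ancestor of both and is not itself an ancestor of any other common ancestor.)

Ancestors of L: {B, H, I, J, L, O}.
Ancestors of M: {G, J, M}.
Common ancestors: {J}.
The only common ancestor is J, so it is the merge base.

J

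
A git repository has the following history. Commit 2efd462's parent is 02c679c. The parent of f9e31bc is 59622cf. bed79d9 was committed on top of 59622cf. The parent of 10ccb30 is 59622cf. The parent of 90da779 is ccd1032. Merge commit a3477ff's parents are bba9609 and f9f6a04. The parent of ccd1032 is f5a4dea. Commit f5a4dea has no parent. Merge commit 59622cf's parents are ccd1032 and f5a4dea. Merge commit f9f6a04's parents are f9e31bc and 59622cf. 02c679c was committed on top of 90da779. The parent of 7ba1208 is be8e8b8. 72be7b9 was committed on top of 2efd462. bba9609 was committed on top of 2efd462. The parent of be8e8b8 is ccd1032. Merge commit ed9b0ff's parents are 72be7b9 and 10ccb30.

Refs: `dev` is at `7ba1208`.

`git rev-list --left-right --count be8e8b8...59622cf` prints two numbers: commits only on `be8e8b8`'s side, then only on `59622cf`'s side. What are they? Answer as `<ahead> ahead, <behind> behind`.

Reachable from be8e8b8: {be8e8b8, ccd1032, f5a4dea}.
Reachable from 59622cf: {59622cf, ccd1032, f5a4dea}.
Only in be8e8b8's history (ahead): {be8e8b8} — 1.
Only in 59622cf's history (behind): {59622cf} — 1.

1 ahead, 1 behind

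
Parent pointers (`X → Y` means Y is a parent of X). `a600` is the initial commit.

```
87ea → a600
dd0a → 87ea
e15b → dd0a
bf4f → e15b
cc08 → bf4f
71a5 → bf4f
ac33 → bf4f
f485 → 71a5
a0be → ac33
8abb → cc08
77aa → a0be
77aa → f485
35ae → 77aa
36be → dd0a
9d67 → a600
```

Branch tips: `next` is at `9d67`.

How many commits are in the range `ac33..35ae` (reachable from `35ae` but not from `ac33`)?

5

Reachable from 35ae: {35ae, 71a5, 77aa, 87ea, a0be, a600, ac33, bf4f, dd0a, e15b, f485}.
Reachable from ac33: {87ea, a600, ac33, bf4f, dd0a, e15b}.
In 35ae's history but not ac33's: {35ae, 71a5, 77aa, a0be, f485} — 5 commits.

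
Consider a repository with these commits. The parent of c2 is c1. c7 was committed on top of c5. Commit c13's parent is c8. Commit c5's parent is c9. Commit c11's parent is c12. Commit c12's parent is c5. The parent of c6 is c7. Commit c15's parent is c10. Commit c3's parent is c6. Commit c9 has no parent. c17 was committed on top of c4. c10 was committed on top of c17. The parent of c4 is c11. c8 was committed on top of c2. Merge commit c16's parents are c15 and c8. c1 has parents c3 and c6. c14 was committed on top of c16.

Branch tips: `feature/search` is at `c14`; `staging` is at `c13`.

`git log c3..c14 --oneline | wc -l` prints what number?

Reachable from c14: {c1, c10, c11, c12, c14, c15, c16, c17, c2, c3, c4, c5, c6, c7, c8, c9}.
Reachable from c3: {c3, c5, c6, c7, c9}.
In c14's history but not c3's: {c1, c10, c11, c12, c14, c15, c16, c17, c2, c4, c8} — 11 commits.

11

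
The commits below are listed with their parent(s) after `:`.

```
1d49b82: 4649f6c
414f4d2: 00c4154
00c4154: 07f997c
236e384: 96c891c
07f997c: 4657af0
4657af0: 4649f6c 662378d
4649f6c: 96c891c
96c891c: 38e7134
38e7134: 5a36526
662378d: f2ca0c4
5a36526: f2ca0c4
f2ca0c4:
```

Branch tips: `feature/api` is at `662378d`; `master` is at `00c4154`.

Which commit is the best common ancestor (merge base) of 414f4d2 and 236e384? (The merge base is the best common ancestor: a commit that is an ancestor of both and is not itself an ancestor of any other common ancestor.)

Ancestors of 414f4d2: {00c4154, 07f997c, 38e7134, 414f4d2, 4649f6c, 4657af0, 5a36526, 662378d, 96c891c, f2ca0c4}.
Ancestors of 236e384: {236e384, 38e7134, 5a36526, 96c891c, f2ca0c4}.
Common ancestors: {38e7134, 5a36526, 96c891c, f2ca0c4}.
Among these, 96c891c is not an ancestor of any other common ancestor — it is the merge base.

96c891c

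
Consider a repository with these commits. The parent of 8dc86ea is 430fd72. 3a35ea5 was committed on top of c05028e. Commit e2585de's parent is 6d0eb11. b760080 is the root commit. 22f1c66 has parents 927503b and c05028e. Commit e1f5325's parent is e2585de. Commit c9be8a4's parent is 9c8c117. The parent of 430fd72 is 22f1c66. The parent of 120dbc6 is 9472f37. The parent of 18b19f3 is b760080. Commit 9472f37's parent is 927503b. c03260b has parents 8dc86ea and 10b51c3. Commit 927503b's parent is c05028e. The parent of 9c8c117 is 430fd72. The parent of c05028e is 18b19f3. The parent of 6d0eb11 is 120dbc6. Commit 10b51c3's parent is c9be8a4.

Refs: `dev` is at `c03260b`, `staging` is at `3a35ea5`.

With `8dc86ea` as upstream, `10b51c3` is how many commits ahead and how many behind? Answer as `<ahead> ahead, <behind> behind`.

3 ahead, 1 behind

Reachable from 10b51c3: {10b51c3, 18b19f3, 22f1c66, 430fd72, 927503b, 9c8c117, b760080, c05028e, c9be8a4}.
Reachable from 8dc86ea: {18b19f3, 22f1c66, 430fd72, 8dc86ea, 927503b, b760080, c05028e}.
Only in 10b51c3's history (ahead): {10b51c3, 9c8c117, c9be8a4} — 3.
Only in 8dc86ea's history (behind): {8dc86ea} — 1.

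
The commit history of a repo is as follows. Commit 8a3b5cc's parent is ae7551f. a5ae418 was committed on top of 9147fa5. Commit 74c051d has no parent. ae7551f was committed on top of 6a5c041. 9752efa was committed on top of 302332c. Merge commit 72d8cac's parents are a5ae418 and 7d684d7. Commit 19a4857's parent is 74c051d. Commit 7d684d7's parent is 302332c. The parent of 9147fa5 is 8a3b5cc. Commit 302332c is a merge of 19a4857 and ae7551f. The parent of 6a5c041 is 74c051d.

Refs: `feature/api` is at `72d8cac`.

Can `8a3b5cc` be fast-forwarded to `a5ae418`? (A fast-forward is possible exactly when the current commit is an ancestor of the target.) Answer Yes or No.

Yes

A fast-forward from 8a3b5cc to a5ae418 is possible iff 8a3b5cc is an ancestor of a5ae418.
Ancestors of a5ae418: {6a5c041, 74c051d, 8a3b5cc, 9147fa5, a5ae418, ae7551f}.
8a3b5cc is among them, so fast-forward is possible.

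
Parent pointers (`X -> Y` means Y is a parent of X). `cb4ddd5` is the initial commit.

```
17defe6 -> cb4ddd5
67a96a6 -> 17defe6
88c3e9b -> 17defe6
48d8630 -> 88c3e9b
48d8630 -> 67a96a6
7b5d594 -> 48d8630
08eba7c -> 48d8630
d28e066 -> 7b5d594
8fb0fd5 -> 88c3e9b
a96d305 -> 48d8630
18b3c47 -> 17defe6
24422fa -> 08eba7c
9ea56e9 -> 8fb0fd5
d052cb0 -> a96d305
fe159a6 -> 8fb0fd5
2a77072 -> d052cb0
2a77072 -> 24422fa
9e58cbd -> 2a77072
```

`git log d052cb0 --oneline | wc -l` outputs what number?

Walking parent pointers from d052cb0: reachable set = {17defe6, 48d8630, 67a96a6, 88c3e9b, a96d305, cb4ddd5, d052cb0}.
That is 7 commits.

7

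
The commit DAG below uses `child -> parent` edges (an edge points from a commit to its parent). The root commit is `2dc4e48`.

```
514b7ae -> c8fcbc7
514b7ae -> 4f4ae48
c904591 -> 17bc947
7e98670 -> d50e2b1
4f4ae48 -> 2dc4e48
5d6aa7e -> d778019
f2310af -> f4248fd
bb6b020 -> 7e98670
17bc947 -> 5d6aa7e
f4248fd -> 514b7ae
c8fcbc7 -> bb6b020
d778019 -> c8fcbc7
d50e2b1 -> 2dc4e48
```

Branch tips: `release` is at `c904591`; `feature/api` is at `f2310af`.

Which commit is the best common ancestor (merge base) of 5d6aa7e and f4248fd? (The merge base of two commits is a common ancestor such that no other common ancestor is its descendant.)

c8fcbc7

Ancestors of 5d6aa7e: {2dc4e48, 5d6aa7e, 7e98670, bb6b020, c8fcbc7, d50e2b1, d778019}.
Ancestors of f4248fd: {2dc4e48, 4f4ae48, 514b7ae, 7e98670, bb6b020, c8fcbc7, d50e2b1, f4248fd}.
Common ancestors: {2dc4e48, 7e98670, bb6b020, c8fcbc7, d50e2b1}.
Among these, c8fcbc7 is not an ancestor of any other common ancestor — it is the merge base.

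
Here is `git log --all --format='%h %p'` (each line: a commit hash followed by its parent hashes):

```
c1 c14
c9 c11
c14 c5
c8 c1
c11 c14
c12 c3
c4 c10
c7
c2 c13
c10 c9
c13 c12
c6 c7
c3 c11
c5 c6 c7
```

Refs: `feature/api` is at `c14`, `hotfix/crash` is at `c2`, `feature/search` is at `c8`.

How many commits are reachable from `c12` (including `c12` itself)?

Walking parent pointers from c12: reachable set = {c11, c12, c14, c3, c5, c6, c7}.
That is 7 commits.

7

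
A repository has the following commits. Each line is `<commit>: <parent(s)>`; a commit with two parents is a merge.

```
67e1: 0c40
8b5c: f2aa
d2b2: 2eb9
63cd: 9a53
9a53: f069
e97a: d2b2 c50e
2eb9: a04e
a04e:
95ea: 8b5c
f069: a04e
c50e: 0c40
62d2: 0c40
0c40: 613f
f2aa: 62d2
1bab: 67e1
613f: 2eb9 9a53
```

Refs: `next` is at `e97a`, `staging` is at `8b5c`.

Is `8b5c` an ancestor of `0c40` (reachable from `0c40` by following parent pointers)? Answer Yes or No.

No

Ancestors of 0c40: {0c40, 2eb9, 613f, 9a53, a04e, f069}.
8b5c is not in that set, so it is not an ancestor of 0c40.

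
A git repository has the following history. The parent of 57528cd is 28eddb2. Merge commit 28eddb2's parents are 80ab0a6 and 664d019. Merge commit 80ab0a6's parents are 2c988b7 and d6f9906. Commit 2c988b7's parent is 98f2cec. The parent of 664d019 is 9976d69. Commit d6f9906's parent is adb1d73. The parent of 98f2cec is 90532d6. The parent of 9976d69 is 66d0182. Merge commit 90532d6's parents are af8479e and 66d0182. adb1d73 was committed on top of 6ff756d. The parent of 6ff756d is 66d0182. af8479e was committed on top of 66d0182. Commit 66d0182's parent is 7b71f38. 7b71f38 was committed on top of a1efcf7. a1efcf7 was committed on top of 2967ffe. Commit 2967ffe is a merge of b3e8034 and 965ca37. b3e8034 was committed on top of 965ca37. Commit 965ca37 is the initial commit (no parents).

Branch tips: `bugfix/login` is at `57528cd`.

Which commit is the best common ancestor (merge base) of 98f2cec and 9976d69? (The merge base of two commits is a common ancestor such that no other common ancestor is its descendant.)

Ancestors of 98f2cec: {2967ffe, 66d0182, 7b71f38, 90532d6, 965ca37, 98f2cec, a1efcf7, af8479e, b3e8034}.
Ancestors of 9976d69: {2967ffe, 66d0182, 7b71f38, 965ca37, 9976d69, a1efcf7, b3e8034}.
Common ancestors: {2967ffe, 66d0182, 7b71f38, 965ca37, a1efcf7, b3e8034}.
Among these, 66d0182 is not an ancestor of any other common ancestor — it is the merge base.

66d0182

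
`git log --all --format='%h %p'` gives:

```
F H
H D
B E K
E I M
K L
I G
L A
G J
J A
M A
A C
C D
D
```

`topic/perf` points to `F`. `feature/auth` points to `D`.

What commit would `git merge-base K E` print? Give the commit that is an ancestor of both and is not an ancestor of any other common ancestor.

Ancestors of K: {A, C, D, K, L}.
Ancestors of E: {A, C, D, E, G, I, J, M}.
Common ancestors: {A, C, D}.
Among these, A is not an ancestor of any other common ancestor — it is the merge base.

A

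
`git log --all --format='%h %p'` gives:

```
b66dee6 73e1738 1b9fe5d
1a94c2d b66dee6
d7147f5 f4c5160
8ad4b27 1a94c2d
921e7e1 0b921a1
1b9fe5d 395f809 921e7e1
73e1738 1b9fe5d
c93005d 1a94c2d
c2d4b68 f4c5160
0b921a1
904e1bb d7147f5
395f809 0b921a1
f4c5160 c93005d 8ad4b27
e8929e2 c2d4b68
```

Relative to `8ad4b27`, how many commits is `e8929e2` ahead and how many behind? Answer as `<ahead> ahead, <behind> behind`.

Reachable from e8929e2: {0b921a1, 1a94c2d, 1b9fe5d, 395f809, 73e1738, 8ad4b27, 921e7e1, b66dee6, c2d4b68, c93005d, e8929e2, f4c5160}.
Reachable from 8ad4b27: {0b921a1, 1a94c2d, 1b9fe5d, 395f809, 73e1738, 8ad4b27, 921e7e1, b66dee6}.
Only in e8929e2's history (ahead): {c2d4b68, c93005d, e8929e2, f4c5160} — 4.
Only in 8ad4b27's history (behind): {} — 0.

4 ahead, 0 behind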